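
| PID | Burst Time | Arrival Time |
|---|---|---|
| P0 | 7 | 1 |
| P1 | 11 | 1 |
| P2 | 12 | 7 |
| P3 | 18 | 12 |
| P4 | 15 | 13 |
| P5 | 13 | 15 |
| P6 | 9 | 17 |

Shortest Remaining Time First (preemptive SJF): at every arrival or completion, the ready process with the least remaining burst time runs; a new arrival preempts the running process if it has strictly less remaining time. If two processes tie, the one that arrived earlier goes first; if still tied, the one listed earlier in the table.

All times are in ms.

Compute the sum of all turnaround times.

236

Gantt: | idle 0-1 | P0 1-8 | P1 8-19 | P6 19-28 | P2 28-40 | P5 40-53 | P4 53-68 | P3 68-86 |
Completion: P0=8  P1=19  P2=40  P3=86  P4=68  P5=53  P6=28
Turnaround = completion − arrival: P0=7, P1=18, P2=33, P3=74, P4=55, P5=38, P6=11
Total turnaround = 7 + 18 + 33 + 74 + 55 + 38 + 11 = 236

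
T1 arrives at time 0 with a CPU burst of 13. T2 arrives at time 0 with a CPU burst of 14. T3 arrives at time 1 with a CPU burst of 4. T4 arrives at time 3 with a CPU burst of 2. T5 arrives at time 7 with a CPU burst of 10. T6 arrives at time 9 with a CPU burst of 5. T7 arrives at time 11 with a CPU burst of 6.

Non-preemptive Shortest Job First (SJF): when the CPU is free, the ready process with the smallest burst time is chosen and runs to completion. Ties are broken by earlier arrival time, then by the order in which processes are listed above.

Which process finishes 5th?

Timeline: | T1 0-13 | T4 13-15 | T3 15-19 | T6 19-24 | T7 24-30 | T5 30-40 | T2 40-54 |
Completion: T1=13  T2=54  T3=19  T4=15  T5=40  T6=24  T7=30
Turnaround (C−A): T1=13  T2=54  T3=18  T4=12  T5=33  T6=15  T7=19
Finish order: T1 → T4 → T3 → T6 → T7 → T5 → T2

T7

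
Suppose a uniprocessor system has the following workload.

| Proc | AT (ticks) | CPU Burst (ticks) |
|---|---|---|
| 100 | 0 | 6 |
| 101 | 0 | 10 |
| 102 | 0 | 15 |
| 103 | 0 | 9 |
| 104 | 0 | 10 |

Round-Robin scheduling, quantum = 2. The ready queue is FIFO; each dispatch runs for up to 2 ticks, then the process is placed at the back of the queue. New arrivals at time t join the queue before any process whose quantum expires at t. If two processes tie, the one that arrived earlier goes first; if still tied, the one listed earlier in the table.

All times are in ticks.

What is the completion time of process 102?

Schedule: | 100 0-2 | 101 2-4 | 102 4-6 | 103 6-8 | 104 8-10 | 100 10-12 | 101 12-14 | 102 14-16 | 103 16-18 | 104 18-20 | 100 20-22 | 101 22-24 | 102 24-26 | 103 26-28 | 104 28-30 | 101 30-32 | 102 32-34 | 103 34-36 | 104 36-38 | 101 38-40 | 102 40-42 | 103 42-43 | 104 43-45 | 102 45-50 |
Completion: 100=22  101=40  102=50  103=43  104=45

50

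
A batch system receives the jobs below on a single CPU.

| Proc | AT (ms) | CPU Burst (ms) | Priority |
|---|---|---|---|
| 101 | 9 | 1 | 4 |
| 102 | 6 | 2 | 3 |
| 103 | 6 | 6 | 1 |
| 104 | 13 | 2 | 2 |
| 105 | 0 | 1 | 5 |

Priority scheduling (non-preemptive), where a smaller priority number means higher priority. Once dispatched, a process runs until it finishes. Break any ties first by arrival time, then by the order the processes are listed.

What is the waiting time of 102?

Schedule: | 105 0-1 | idle 1-6 | 103 6-12 | 102 12-14 | 104 14-16 | 101 16-17 |
Completion: 101=17  102=14  103=12  104=16  105=1
Turnaround (C−A): 101=8  102=8  103=6  104=3  105=1
Waiting(102) = turnaround − burst = 8 − 2 = 6

6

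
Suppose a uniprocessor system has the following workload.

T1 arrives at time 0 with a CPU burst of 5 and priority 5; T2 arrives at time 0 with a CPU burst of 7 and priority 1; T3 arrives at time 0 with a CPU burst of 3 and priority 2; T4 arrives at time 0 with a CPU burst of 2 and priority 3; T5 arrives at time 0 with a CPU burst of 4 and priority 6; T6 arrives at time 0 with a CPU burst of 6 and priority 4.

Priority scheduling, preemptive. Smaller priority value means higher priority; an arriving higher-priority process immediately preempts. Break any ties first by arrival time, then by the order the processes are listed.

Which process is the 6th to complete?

T5

Gantt: | T2 0-7 | T3 7-10 | T4 10-12 | T6 12-18 | T1 18-23 | T5 23-27 |
Completion: T1=23  T2=7  T3=10  T4=12  T5=27  T6=18
Turnaround (C−A): T1=23  T2=7  T3=10  T4=12  T5=27  T6=18
Finish order: T2 → T3 → T4 → T6 → T1 → T5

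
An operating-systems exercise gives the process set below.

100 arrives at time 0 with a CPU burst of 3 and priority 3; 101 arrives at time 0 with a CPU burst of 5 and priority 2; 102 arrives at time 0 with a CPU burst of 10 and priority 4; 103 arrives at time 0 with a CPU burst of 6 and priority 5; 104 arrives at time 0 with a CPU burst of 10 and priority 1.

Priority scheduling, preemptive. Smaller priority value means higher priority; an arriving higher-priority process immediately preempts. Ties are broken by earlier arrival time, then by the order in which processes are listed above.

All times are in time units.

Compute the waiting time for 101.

Timeline: | 104 0-10 | 101 10-15 | 100 15-18 | 102 18-28 | 103 28-34 |
Completion: 100=18  101=15  102=28  103=34  104=10
Turnaround (C−A): 100=18  101=15  102=28  103=34  104=10
Waiting(101) = turnaround − burst = 15 − 5 = 10

10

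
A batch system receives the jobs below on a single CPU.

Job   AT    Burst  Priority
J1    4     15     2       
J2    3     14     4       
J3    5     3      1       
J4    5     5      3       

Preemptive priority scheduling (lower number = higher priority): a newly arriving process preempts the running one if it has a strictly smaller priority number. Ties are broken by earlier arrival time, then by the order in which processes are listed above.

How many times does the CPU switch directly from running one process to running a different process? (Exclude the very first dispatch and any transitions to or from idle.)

Schedule: | idle 0-3 | J2 3-4 | J1 4-5 | J3 5-8 | J1 8-22 | J4 22-27 | J2 27-40 |
Completion: J1=22  J2=40  J3=8  J4=27
Turnaround (C−A): J1=18  J2=37  J3=3  J4=22

5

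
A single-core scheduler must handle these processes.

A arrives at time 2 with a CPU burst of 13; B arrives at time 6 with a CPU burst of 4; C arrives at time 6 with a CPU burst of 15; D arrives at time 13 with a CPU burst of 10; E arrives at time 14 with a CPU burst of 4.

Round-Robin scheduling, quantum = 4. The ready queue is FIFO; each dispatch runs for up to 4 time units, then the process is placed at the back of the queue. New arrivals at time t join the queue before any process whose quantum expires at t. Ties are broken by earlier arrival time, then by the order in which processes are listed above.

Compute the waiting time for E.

Gantt: | idle 0-2 | A 2-6 | B 6-10 | C 10-14 | A 14-18 | D 18-22 | E 22-26 | C 26-30 | A 30-34 | D 34-38 | C 38-42 | A 42-43 | D 43-45 | C 45-48 |
Completion: A=43  B=10  C=48  D=45  E=26
Waiting(E) = turnaround − burst = 12 − 4 = 8

8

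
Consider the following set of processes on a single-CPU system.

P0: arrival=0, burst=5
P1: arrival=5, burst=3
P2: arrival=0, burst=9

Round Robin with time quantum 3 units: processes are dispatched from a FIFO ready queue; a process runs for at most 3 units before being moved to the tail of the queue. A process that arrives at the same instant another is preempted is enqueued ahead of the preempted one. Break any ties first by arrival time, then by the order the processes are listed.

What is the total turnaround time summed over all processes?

31

Gantt: | P0 0-3 | P2 3-6 | P0 6-8 | P1 8-11 | P2 11-17 |
Completion: P0=8  P1=11  P2=17
Turnaround (C−A): P0=8  P1=6  P2=17
Turnaround = completion − arrival: P0=8, P1=6, P2=17
Total turnaround = 8 + 6 + 17 = 31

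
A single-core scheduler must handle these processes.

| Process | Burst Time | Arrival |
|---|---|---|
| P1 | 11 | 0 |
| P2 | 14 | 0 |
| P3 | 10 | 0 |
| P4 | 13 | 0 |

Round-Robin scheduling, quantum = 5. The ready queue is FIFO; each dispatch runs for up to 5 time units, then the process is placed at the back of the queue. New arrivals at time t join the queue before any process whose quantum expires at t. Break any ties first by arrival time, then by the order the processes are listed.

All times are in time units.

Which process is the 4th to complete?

P4

Gantt: | P1 0-5 | P2 5-10 | P3 10-15 | P4 15-20 | P1 20-25 | P2 25-30 | P3 30-35 | P4 35-40 | P1 40-41 | P2 41-45 | P4 45-48 |
Completion: P1=41  P2=45  P3=35  P4=48
Turnaround (C−A): P1=41  P2=45  P3=35  P4=48
Finish order: P3 → P1 → P2 → P4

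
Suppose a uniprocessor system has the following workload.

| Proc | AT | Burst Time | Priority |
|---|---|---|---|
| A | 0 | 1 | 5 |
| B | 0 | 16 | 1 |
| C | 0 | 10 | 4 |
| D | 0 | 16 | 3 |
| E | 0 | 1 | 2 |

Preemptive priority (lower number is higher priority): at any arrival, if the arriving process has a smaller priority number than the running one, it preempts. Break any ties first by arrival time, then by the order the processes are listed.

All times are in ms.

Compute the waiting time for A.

Schedule: | B 0-16 | E 16-17 | D 17-33 | C 33-43 | A 43-44 |
Completion: A=44  B=16  C=43  D=33  E=17
Waiting(A) = turnaround − burst = 44 − 1 = 43

43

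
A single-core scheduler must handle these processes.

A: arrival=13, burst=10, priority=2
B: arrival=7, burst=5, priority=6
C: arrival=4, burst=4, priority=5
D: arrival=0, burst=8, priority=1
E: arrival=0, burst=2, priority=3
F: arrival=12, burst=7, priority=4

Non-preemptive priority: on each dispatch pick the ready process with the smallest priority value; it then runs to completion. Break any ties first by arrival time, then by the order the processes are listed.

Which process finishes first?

D

Gantt: | D 0-8 | E 8-10 | C 10-14 | A 14-24 | F 24-31 | B 31-36 |
Completion: A=24  B=36  C=14  D=8  E=10  F=31
Finish order: D → E → C → A → F → B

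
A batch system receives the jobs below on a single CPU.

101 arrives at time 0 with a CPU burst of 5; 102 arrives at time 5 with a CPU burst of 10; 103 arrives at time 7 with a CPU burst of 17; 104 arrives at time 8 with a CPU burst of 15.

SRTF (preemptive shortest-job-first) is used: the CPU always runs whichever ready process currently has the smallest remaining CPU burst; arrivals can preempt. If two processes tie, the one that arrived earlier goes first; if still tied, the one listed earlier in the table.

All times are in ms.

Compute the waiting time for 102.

0

Timeline: | 101 0-5 | 102 5-15 | 104 15-30 | 103 30-47 |
Completion: 101=5  102=15  103=47  104=30
Turnaround (C−A): 101=5  102=10  103=40  104=22
Waiting(102) = turnaround − burst = 10 − 10 = 0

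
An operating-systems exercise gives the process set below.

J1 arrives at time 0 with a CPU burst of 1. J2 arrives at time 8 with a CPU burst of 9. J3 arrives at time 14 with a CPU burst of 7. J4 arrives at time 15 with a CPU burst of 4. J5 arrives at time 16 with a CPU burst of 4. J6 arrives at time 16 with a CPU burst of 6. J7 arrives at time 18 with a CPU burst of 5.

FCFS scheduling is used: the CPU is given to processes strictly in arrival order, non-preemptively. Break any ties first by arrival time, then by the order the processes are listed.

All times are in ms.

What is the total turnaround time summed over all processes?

Gantt: | J1 0-1 | idle 1-8 | J2 8-17 | J3 17-24 | J4 24-28 | J5 28-32 | J6 32-38 | J7 38-43 |
Completion: J1=1  J2=17  J3=24  J4=28  J5=32  J6=38  J7=43
Turnaround = completion − arrival: J1=1, J2=9, J3=10, J4=13, J5=16, J6=22, J7=25
Total turnaround = 1 + 9 + 10 + 13 + 16 + 22 + 25 = 96

96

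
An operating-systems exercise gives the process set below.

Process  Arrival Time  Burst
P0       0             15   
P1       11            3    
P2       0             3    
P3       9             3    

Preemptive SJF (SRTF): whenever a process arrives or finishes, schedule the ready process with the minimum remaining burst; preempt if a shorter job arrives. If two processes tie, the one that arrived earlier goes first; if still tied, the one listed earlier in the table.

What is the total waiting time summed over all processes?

Schedule: | P2 0-3 | P0 3-9 | P3 9-12 | P1 12-15 | P0 15-24 |
Completion: P0=24  P1=15  P2=3  P3=12
Waiting = turnaround − burst: P0=9, P1=1, P2=0, P3=0
Total waiting = 9 + 1 + 0 + 0 = 10

10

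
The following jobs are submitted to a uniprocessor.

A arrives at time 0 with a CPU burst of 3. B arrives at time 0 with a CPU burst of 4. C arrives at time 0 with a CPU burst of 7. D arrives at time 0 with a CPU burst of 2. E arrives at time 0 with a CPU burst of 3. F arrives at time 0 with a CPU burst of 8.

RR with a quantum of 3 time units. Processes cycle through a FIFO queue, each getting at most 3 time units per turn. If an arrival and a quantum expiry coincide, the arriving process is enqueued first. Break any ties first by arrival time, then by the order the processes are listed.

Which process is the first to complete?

Timeline: | A 0-3 | B 3-6 | C 6-9 | D 9-11 | E 11-14 | F 14-17 | B 17-18 | C 18-21 | F 21-24 | C 24-25 | F 25-27 |
Completion: A=3  B=18  C=25  D=11  E=14  F=27
Finish order: A → D → E → B → C → F

A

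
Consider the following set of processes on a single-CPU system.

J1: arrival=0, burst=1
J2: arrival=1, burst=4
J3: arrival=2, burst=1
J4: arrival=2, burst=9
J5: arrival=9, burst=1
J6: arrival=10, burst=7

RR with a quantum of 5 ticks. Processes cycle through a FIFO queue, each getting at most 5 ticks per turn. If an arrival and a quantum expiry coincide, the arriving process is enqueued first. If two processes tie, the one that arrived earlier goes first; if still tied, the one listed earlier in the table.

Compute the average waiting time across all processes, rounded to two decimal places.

Gantt: | J1 0-1 | J2 1-5 | J3 5-6 | J4 6-11 | J5 11-12 | J6 12-17 | J4 17-21 | J6 21-23 |
Completion: J1=1  J2=5  J3=6  J4=21  J5=12  J6=23
Turnaround (C−A): J1=1  J2=4  J3=4  J4=19  J5=3  J6=13
Waiting times: J1=0, J2=0, J3=3, J4=10, J5=2, J6=6
Average waiting = (0+0+3+10+2+6) / 6 = 21/6 = 3.50

3.50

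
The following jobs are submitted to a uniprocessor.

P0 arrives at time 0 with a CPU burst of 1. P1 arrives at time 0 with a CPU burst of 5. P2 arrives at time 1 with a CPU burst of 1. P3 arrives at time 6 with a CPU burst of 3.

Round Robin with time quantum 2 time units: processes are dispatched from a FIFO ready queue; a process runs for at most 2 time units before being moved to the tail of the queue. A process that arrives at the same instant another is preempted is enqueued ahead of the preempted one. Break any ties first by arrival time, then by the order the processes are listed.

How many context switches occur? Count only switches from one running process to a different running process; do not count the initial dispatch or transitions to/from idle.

Gantt: | P0 0-1 | P1 1-3 | P2 3-4 | P1 4-6 | P3 6-8 | P1 8-9 | P3 9-10 |
Completion: P0=1  P1=9  P2=4  P3=10
Turnaround (C−A): P0=1  P1=9  P2=3  P3=4

6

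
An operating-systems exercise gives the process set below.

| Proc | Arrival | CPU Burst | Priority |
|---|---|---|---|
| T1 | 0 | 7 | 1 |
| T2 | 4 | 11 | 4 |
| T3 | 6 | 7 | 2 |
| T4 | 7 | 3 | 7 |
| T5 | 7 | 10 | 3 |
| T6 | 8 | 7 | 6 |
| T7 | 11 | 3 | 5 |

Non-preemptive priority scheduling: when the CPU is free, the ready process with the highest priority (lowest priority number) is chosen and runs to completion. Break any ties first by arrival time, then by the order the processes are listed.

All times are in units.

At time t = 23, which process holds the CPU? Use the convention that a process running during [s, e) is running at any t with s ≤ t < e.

T5

Timeline: | T1 0-7 | T3 7-14 | T5 14-24 | T2 24-35 | T7 35-38 | T6 38-45 | T4 45-48 |
Completion: T1=7  T2=35  T3=14  T4=48  T5=24  T6=45  T7=38
Turnaround (C−A): T1=7  T2=31  T3=8  T4=41  T5=17  T6=37  T7=27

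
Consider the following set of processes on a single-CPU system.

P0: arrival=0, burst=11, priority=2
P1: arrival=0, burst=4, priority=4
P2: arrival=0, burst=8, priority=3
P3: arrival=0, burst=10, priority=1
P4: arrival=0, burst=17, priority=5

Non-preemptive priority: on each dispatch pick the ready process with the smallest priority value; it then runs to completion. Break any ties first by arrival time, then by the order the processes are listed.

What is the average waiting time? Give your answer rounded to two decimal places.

Timeline: | P3 0-10 | P0 10-21 | P2 21-29 | P1 29-33 | P4 33-50 |
Completion: P0=21  P1=33  P2=29  P3=10  P4=50
Turnaround (C−A): P0=21  P1=33  P2=29  P3=10  P4=50
Waiting times: P0=10, P1=29, P2=21, P3=0, P4=33
Average waiting = (10+29+21+0+33) / 5 = 93/5 = 18.60

18.60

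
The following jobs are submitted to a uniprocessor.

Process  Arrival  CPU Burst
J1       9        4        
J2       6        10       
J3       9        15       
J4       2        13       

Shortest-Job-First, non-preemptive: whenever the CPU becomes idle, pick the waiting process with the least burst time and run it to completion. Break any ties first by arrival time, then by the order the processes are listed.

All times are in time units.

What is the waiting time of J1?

6

Gantt: | idle 0-2 | J4 2-15 | J1 15-19 | J2 19-29 | J3 29-44 |
Completion: J1=19  J2=29  J3=44  J4=15
Turnaround (C−A): J1=10  J2=23  J3=35  J4=13
Waiting(J1) = turnaround − burst = 10 − 4 = 6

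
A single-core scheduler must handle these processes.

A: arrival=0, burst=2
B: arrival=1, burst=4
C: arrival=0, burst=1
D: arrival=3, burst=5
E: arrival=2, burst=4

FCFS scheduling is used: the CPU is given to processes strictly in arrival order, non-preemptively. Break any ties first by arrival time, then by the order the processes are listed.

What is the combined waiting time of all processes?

17

Gantt: | A 0-2 | C 2-3 | B 3-7 | E 7-11 | D 11-16 |
Completion: A=2  B=7  C=3  D=16  E=11
Waiting = turnaround − burst: A=0, B=2, C=2, D=8, E=5
Total waiting = 0 + 2 + 2 + 8 + 5 = 17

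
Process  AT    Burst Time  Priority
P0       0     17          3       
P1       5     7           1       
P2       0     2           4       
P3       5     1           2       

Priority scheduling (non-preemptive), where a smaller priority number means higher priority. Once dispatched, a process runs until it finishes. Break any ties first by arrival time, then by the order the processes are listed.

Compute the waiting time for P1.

Schedule: | P0 0-17 | P1 17-24 | P3 24-25 | P2 25-27 |
Completion: P0=17  P1=24  P2=27  P3=25
Turnaround (C−A): P0=17  P1=19  P2=27  P3=20
Waiting(P1) = turnaround − burst = 19 − 7 = 12

12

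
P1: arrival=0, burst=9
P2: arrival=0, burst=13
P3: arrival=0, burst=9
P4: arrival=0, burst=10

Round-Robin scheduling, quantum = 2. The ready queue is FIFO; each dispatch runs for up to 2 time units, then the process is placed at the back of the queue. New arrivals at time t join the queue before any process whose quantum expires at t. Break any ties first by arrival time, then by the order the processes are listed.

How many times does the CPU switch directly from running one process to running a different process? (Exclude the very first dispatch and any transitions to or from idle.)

20

Schedule: | P1 0-2 | P2 2-4 | P3 4-6 | P4 6-8 | P1 8-10 | P2 10-12 | P3 12-14 | P4 14-16 | P1 16-18 | P2 18-20 | P3 20-22 | P4 22-24 | P1 24-26 | P2 26-28 | P3 28-30 | P4 30-32 | P1 32-33 | P2 33-35 | P3 35-36 | P4 36-38 | P2 38-41 |
Completion: P1=33  P2=41  P3=36  P4=38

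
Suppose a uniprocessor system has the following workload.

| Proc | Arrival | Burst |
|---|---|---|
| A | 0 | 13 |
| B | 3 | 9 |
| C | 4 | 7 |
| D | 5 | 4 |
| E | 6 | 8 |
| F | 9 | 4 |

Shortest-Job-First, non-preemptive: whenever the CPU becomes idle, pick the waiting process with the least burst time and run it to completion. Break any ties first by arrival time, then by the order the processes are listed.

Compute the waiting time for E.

22

Schedule: | A 0-13 | D 13-17 | F 17-21 | C 21-28 | E 28-36 | B 36-45 |
Completion: A=13  B=45  C=28  D=17  E=36  F=21
Waiting(E) = turnaround − burst = 30 − 8 = 22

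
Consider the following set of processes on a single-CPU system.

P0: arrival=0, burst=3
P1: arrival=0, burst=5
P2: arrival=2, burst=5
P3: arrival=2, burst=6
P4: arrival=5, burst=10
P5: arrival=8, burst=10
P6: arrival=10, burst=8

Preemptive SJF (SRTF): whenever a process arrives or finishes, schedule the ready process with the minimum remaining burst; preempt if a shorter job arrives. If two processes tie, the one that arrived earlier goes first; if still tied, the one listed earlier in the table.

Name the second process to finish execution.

Schedule: | P0 0-3 | P1 3-8 | P2 8-13 | P3 13-19 | P6 19-27 | P4 27-37 | P5 37-47 |
Completion: P0=3  P1=8  P2=13  P3=19  P4=37  P5=47  P6=27
Finish order: P0 → P1 → P2 → P3 → P6 → P4 → P5

P1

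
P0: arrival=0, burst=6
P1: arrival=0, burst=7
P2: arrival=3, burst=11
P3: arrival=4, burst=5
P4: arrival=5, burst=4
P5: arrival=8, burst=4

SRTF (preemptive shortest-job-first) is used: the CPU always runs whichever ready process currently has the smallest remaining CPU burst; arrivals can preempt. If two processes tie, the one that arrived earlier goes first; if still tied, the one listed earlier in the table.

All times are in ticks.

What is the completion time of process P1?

26

Gantt: | P0 0-6 | P4 6-10 | P5 10-14 | P3 14-19 | P1 19-26 | P2 26-37 |
Completion: P0=6  P1=26  P2=37  P3=19  P4=10  P5=14
Turnaround (C−A): P0=6  P1=26  P2=34  P3=15  P4=5  P5=6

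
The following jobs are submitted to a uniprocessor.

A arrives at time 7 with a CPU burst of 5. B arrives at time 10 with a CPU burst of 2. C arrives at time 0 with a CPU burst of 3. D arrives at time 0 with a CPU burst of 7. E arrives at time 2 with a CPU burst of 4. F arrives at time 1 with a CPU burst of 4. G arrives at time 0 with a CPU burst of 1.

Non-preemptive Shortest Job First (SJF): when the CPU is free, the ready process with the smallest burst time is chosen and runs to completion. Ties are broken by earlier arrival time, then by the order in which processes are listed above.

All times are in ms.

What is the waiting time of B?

Schedule: | G 0-1 | C 1-4 | F 4-8 | E 8-12 | B 12-14 | A 14-19 | D 19-26 |
Completion: A=19  B=14  C=4  D=26  E=12  F=8  G=1
Turnaround (C−A): A=12  B=4  C=4  D=26  E=10  F=7  G=1
Waiting(B) = turnaround − burst = 4 − 2 = 2

2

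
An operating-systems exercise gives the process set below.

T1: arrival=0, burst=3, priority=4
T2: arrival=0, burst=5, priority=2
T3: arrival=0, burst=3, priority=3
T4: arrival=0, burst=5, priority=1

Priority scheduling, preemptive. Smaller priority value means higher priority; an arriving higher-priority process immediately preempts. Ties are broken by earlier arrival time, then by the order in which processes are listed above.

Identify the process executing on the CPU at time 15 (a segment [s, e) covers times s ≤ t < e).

T1

Timeline: | T4 0-5 | T2 5-10 | T3 10-13 | T1 13-16 |
Completion: T1=16  T2=10  T3=13  T4=5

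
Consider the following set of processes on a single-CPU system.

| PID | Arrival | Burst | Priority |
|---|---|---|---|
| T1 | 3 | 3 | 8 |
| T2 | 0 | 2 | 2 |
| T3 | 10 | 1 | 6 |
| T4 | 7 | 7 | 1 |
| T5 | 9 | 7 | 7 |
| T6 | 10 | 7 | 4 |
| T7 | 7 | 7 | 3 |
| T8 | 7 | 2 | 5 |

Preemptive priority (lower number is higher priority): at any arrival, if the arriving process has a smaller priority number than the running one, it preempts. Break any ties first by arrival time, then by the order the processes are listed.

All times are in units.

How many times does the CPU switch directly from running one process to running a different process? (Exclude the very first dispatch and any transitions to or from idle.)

Schedule: | T2 0-2 | idle 2-3 | T1 3-6 | idle 6-7 | T4 7-14 | T7 14-21 | T6 21-28 | T8 28-30 | T3 30-31 | T5 31-38 |
Completion: T1=6  T2=2  T3=31  T4=14  T5=38  T6=28  T7=21  T8=30
Turnaround (C−A): T1=3  T2=2  T3=21  T4=7  T5=29  T6=18  T7=14  T8=23

5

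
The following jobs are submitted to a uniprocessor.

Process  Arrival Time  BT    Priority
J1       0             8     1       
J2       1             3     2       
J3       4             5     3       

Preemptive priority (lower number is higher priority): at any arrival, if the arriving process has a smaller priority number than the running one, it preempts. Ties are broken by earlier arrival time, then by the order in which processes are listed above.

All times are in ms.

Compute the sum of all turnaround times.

Gantt: | J1 0-8 | J2 8-11 | J3 11-16 |
Completion: J1=8  J2=11  J3=16
Turnaround (C−A): J1=8  J2=10  J3=12
Turnaround = completion − arrival: J1=8, J2=10, J3=12
Total turnaround = 8 + 10 + 12 = 30

30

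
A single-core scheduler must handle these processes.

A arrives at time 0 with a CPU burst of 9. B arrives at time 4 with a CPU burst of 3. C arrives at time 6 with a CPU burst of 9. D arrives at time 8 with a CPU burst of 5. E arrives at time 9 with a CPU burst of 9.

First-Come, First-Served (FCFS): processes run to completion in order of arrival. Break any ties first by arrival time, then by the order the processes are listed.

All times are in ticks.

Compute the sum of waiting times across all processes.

41

Timeline: | A 0-9 | B 9-12 | C 12-21 | D 21-26 | E 26-35 |
Completion: A=9  B=12  C=21  D=26  E=35
Turnaround (C−A): A=9  B=8  C=15  D=18  E=26
Waiting = turnaround − burst: A=0, B=5, C=6, D=13, E=17
Total waiting = 0 + 5 + 6 + 13 + 17 = 41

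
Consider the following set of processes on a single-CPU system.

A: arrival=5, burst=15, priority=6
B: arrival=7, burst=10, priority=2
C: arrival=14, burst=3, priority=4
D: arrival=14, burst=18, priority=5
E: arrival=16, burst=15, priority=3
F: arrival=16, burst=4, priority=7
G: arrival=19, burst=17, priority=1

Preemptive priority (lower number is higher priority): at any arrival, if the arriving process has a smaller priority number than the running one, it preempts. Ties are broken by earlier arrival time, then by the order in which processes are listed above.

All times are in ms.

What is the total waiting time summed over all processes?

Schedule: | idle 0-5 | A 5-7 | B 7-17 | E 17-19 | G 19-36 | E 36-49 | C 49-52 | D 52-70 | A 70-83 | F 83-87 |
Completion: A=83  B=17  C=52  D=70  E=49  F=87  G=36
Waiting = turnaround − burst: A=63, B=0, C=35, D=38, E=18, F=67, G=0
Total waiting = 63 + 0 + 35 + 38 + 18 + 67 + 0 = 221

221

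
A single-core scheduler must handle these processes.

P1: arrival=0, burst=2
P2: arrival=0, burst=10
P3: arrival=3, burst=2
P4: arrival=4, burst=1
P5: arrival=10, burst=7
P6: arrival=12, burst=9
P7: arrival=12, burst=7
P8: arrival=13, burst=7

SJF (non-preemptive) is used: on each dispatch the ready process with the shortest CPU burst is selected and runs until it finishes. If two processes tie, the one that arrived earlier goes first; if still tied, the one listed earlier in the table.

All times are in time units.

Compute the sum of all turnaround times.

120

Timeline: | P1 0-2 | P2 2-12 | P4 12-13 | P3 13-15 | P5 15-22 | P7 22-29 | P8 29-36 | P6 36-45 |
Completion: P1=2  P2=12  P3=15  P4=13  P5=22  P6=45  P7=29  P8=36
Turnaround = completion − arrival: P1=2, P2=12, P3=12, P4=9, P5=12, P6=33, P7=17, P8=23
Total turnaround = 2 + 12 + 12 + 9 + 12 + 33 + 17 + 23 = 120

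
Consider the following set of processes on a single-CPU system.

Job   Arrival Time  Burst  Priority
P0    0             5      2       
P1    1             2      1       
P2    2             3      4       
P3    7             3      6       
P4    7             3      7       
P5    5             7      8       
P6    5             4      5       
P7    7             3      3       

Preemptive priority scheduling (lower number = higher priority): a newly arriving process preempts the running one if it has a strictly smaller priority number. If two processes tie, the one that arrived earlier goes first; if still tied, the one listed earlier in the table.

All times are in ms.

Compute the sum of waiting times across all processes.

59

Schedule: | P0 0-1 | P1 1-3 | P0 3-7 | P7 7-10 | P2 10-13 | P6 13-17 | P3 17-20 | P4 20-23 | P5 23-30 |
Completion: P0=7  P1=3  P2=13  P3=20  P4=23  P5=30  P6=17  P7=10
Turnaround (C−A): P0=7  P1=2  P2=11  P3=13  P4=16  P5=25  P6=12  P7=3
Waiting = turnaround − burst: P0=2, P1=0, P2=8, P3=10, P4=13, P5=18, P6=8, P7=0
Total waiting = 2 + 0 + 8 + 10 + 13 + 18 + 8 + 0 = 59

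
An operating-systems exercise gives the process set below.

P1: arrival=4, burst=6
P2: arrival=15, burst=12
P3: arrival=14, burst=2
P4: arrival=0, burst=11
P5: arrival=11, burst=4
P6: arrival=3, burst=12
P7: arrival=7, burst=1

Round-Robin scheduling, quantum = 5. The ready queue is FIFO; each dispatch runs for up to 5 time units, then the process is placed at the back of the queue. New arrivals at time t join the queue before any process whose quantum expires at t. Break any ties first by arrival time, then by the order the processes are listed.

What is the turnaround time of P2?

Timeline: | P4 0-5 | P6 5-10 | P1 10-15 | P4 15-20 | P7 20-21 | P6 21-26 | P5 26-30 | P3 30-32 | P2 32-37 | P1 37-38 | P4 38-39 | P6 39-41 | P2 41-48 |
Completion: P1=38  P2=48  P3=32  P4=39  P5=30  P6=41  P7=21
Turnaround(P2) = completion − arrival = 48 − 15 = 33

33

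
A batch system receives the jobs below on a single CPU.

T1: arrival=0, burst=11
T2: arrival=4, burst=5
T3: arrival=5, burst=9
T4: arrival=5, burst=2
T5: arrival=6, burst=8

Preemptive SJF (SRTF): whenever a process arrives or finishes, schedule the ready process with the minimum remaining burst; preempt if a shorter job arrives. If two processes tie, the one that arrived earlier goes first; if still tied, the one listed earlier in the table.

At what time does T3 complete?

35

Timeline: | T1 0-4 | T2 4-5 | T4 5-7 | T2 7-11 | T1 11-18 | T5 18-26 | T3 26-35 |
Completion: T1=18  T2=11  T3=35  T4=7  T5=26
Turnaround (C−A): T1=18  T2=7  T3=30  T4=2  T5=20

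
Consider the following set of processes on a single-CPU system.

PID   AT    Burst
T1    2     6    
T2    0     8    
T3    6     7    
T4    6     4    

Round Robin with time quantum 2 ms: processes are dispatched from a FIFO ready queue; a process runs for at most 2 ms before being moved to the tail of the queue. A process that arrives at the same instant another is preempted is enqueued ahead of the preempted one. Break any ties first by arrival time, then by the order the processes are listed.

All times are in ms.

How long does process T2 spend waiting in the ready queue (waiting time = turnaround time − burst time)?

14

Gantt: | T2 0-2 | T1 2-4 | T2 4-6 | T1 6-8 | T3 8-10 | T4 10-12 | T2 12-14 | T1 14-16 | T3 16-18 | T4 18-20 | T2 20-22 | T3 22-25 |
Completion: T1=16  T2=22  T3=25  T4=20
Waiting(T2) = turnaround − burst = 22 − 8 = 14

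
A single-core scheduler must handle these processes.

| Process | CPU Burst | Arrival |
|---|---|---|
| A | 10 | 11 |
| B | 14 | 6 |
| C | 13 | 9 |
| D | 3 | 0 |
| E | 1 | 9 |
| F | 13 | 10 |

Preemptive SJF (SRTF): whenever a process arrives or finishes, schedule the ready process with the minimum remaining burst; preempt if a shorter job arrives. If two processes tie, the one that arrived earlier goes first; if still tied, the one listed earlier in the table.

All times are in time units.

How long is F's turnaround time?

47

Timeline: | D 0-3 | idle 3-6 | B 6-9 | E 9-10 | B 10-21 | A 21-31 | C 31-44 | F 44-57 |
Completion: A=31  B=21  C=44  D=3  E=10  F=57
Turnaround(F) = completion − arrival = 57 − 10 = 47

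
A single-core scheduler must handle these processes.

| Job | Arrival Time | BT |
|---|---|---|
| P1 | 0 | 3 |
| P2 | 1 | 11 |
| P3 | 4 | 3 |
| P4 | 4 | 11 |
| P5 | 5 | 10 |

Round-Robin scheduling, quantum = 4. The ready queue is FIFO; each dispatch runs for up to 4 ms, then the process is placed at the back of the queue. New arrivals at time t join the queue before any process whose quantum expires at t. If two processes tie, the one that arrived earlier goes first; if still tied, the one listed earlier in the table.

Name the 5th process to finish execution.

Timeline: | P1 0-3 | P2 3-7 | P3 7-10 | P4 10-14 | P5 14-18 | P2 18-22 | P4 22-26 | P5 26-30 | P2 30-33 | P4 33-36 | P5 36-38 |
Completion: P1=3  P2=33  P3=10  P4=36  P5=38
Turnaround (C−A): P1=3  P2=32  P3=6  P4=32  P5=33
Finish order: P1 → P3 → P2 → P4 → P5

P5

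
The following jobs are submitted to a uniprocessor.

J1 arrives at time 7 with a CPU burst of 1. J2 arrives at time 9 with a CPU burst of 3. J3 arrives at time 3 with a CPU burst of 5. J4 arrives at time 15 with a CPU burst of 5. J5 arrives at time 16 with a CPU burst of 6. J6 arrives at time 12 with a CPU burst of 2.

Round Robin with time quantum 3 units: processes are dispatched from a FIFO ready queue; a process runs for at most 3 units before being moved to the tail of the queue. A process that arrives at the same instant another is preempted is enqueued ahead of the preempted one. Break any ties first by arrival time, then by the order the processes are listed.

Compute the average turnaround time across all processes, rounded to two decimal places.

5.00

Gantt: | idle 0-3 | J3 3-8 | J1 8-9 | J2 9-12 | J6 12-14 | idle 14-15 | J4 15-18 | J5 18-21 | J4 21-23 | J5 23-26 |
Completion: J1=9  J2=12  J3=8  J4=23  J5=26  J6=14
Turnaround (C−A): J1=2  J2=3  J3=5  J4=8  J5=10  J6=2
Turnaround times: J1=2, J2=3, J3=5, J4=8, J5=10, J6=2
Average turnaround = (2+3+5+8+10+2) / 6 = 30/6 = 5.00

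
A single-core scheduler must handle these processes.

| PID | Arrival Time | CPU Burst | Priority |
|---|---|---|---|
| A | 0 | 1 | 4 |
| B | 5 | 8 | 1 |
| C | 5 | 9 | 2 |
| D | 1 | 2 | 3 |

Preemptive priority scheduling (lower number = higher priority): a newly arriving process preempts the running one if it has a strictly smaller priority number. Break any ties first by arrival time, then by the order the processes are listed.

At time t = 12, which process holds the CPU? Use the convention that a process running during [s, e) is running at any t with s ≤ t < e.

B

Timeline: | A 0-1 | D 1-3 | idle 3-5 | B 5-13 | C 13-22 |
Completion: A=1  B=13  C=22  D=3
Turnaround (C−A): A=1  B=8  C=17  D=2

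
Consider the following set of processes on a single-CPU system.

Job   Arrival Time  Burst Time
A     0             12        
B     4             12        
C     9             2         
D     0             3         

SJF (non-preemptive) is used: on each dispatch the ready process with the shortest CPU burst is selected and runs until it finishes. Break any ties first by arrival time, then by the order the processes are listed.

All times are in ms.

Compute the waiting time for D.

0

Schedule: | D 0-3 | A 3-15 | C 15-17 | B 17-29 |
Completion: A=15  B=29  C=17  D=3
Turnaround (C−A): A=15  B=25  C=8  D=3
Waiting(D) = turnaround − burst = 3 − 3 = 0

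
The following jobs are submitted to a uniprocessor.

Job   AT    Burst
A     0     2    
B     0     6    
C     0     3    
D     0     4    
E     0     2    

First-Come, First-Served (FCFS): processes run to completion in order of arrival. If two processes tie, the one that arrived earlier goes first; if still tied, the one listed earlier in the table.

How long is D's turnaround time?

Gantt: | A 0-2 | B 2-8 | C 8-11 | D 11-15 | E 15-17 |
Completion: A=2  B=8  C=11  D=15  E=17
Turnaround(D) = completion − arrival = 15 − 0 = 15

15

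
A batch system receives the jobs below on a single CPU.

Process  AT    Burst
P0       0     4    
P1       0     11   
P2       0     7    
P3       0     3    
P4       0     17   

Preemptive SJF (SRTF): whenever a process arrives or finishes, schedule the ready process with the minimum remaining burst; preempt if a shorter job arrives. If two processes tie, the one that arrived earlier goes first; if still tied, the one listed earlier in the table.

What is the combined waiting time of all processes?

Gantt: | P3 0-3 | P0 3-7 | P2 7-14 | P1 14-25 | P4 25-42 |
Completion: P0=7  P1=25  P2=14  P3=3  P4=42
Waiting = turnaround − burst: P0=3, P1=14, P2=7, P3=0, P4=25
Total waiting = 3 + 14 + 7 + 0 + 25 = 49

49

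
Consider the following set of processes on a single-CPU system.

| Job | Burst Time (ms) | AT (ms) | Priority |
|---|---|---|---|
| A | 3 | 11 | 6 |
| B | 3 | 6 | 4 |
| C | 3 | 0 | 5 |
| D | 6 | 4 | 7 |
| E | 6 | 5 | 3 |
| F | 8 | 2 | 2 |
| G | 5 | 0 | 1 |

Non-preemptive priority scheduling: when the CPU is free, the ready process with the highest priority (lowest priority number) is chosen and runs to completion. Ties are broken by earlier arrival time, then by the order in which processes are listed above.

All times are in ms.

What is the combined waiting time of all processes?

84

Timeline: | G 0-5 | F 5-13 | E 13-19 | B 19-22 | C 22-25 | A 25-28 | D 28-34 |
Completion: A=28  B=22  C=25  D=34  E=19  F=13  G=5
Waiting = turnaround − burst: A=14, B=13, C=22, D=24, E=8, F=3, G=0
Total waiting = 14 + 13 + 22 + 24 + 8 + 3 + 0 = 84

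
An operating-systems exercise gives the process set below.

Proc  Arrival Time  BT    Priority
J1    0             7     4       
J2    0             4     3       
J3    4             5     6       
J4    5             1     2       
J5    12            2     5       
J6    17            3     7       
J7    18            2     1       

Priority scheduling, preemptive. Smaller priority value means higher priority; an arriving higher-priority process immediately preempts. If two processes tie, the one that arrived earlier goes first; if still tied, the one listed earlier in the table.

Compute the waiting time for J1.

Gantt: | J2 0-4 | J1 4-5 | J4 5-6 | J1 6-12 | J5 12-14 | J3 14-18 | J7 18-20 | J3 20-21 | J6 21-24 |
Completion: J1=12  J2=4  J3=21  J4=6  J5=14  J6=24  J7=20
Turnaround (C−A): J1=12  J2=4  J3=17  J4=1  J5=2  J6=7  J7=2
Waiting(J1) = turnaround − burst = 12 − 7 = 5

5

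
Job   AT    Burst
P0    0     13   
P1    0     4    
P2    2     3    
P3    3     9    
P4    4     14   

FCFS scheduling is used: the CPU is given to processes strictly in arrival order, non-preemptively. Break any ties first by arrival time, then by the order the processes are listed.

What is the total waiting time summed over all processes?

70

Schedule: | P0 0-13 | P1 13-17 | P2 17-20 | P3 20-29 | P4 29-43 |
Completion: P0=13  P1=17  P2=20  P3=29  P4=43
Turnaround (C−A): P0=13  P1=17  P2=18  P3=26  P4=39
Waiting = turnaround − burst: P0=0, P1=13, P2=15, P3=17, P4=25
Total waiting = 0 + 13 + 15 + 17 + 25 = 70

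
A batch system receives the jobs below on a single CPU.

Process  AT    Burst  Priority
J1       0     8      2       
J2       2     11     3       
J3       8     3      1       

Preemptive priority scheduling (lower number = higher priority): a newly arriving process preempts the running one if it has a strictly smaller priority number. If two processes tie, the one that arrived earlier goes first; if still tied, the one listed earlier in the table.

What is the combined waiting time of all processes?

Schedule: | J1 0-8 | J3 8-11 | J2 11-22 |
Completion: J1=8  J2=22  J3=11
Turnaround (C−A): J1=8  J2=20  J3=3
Waiting = turnaround − burst: J1=0, J2=9, J3=0
Total waiting = 0 + 9 + 0 = 9

9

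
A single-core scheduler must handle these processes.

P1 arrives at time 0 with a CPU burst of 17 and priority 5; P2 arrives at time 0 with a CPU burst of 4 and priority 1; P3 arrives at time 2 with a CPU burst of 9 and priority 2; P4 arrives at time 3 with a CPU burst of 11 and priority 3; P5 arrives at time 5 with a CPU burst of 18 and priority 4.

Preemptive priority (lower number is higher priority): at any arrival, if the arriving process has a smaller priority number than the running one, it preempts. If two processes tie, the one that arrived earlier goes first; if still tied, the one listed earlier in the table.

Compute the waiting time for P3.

Gantt: | P2 0-4 | P3 4-13 | P4 13-24 | P5 24-42 | P1 42-59 |
Completion: P1=59  P2=4  P3=13  P4=24  P5=42
Waiting(P3) = turnaround − burst = 11 − 9 = 2

2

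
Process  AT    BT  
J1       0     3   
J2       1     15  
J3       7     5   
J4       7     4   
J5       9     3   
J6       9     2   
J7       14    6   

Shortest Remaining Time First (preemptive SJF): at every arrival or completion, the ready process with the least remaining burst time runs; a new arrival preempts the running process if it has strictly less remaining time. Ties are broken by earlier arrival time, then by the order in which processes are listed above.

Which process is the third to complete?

Schedule: | J1 0-3 | J2 3-7 | J4 7-11 | J6 11-13 | J5 13-16 | J3 16-21 | J7 21-27 | J2 27-38 |
Completion: J1=3  J2=38  J3=21  J4=11  J5=16  J6=13  J7=27
Turnaround (C−A): J1=3  J2=37  J3=14  J4=4  J5=7  J6=4  J7=13
Finish order: J1 → J4 → J6 → J5 → J3 → J7 → J2

J6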